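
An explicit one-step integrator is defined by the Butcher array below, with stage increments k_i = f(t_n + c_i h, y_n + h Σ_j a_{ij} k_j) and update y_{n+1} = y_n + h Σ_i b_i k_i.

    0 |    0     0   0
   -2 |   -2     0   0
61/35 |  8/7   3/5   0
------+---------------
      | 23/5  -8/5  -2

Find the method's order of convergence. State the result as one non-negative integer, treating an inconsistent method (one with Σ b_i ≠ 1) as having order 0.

b = (23/5, -8/5, -2)
c = (0, -2, 61/35)
Ac = (0, 0, -6/5)
Σ b_i: 23/5·1 + (-8/5)·1 + (-2)·1 = 1 ✓
b·c: (-8/5)·(-2) + (-2)·61/35 = -2/7 ≠ 1/2 ⇒ order 1.

1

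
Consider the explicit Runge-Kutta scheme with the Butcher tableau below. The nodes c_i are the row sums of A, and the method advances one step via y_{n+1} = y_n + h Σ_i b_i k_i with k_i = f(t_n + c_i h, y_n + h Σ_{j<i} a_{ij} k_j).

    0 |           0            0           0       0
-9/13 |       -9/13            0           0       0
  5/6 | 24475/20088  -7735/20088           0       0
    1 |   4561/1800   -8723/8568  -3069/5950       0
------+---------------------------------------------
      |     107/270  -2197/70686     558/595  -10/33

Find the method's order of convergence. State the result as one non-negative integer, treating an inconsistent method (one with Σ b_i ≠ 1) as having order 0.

b = (107/270, -2197/70686, 558/595, -10/33)
c = (0, -9/13, 5/6, 1)
Ac = (0, 0, 595/2232, 11/40)
Σ b_i: 107/270·1 + (-2197/70686)·1 + 558/595·1 + (-10/33)·1 = 1 ✓
b·c: (-2197/70686)·(-9/13) + 558/595·5/6 + (-10/33)·1 = 1/2 ✓
b·c²: (-2197/70686)·81/169 + 558/595·25/36 + (-10/33)·1 = 1/3 ✓
b·Ac: 558/595·595/2232 + (-10/33)·11/40 = 1/6 ✓
b·c³: (-2197/70686)·(-729/2197) + 558/595·125/216 + (-10/33)·1 = 1/4 ✓
b·(c∘Ac): 558/595·2975/13392 + (-10/33)·11/40 = 1/8 ✓
b·Ac²: 558/595·(-595/3224) + (-10/33)·(-11/13) = 1/12 ✓
b·A²c: (-10/33)·(-11/80) = 1/24 ✓; 4 stages ⇒ order 4.

4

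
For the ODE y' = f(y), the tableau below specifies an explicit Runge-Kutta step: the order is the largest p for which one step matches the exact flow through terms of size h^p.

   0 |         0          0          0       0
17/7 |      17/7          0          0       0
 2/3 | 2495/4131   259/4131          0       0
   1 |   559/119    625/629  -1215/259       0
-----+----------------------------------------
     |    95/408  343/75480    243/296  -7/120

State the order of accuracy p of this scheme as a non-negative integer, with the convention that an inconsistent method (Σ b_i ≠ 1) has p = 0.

b = (95/408, 343/75480, 243/296, -7/120)
c = (0, 17/7, 2/3, 1)
Ac = (0, 0, 37/243, -5/7)
Σ b_i: 95/408·1 + 343/75480·1 + 243/296·1 + (-7/120)·1 = 1 ✓
b·c: 343/75480·17/7 + 243/296·2/3 + (-7/120)·1 = 1/2 ✓
b·c²: 343/75480·289/49 + 243/296·4/9 + (-7/120)·1 = 1/3 ✓
b·Ac: 243/296·37/243 + (-7/120)·(-5/7) = 1/6 ✓
b·c³: 343/75480·4913/343 + 243/296·8/27 + (-7/120)·1 = 1/4 ✓
b·(c∘Ac): 243/296·74/729 + (-7/120)·(-5/7) = 1/8 ✓
b·Ac²: 243/296·629/1701 + (-7/120)·185/49 = 1/12 ✓
b·A²c: (-7/120)·(-5/7) = 1/24 ✓; 4 stages ⇒ order 4.

4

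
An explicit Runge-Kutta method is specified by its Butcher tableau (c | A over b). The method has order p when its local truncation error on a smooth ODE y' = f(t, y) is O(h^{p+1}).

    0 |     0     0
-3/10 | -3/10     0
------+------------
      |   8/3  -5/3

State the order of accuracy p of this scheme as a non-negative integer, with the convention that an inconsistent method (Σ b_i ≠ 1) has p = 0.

b = (8/3, -5/3)
c = (0, -3/10)
Σ b_i: 8/3·1 + (-5/3)·1 = 1 ✓
b·c: (-5/3)·(-3/10) = 1/2 ✓; 2 stages ⇒ order 2.

2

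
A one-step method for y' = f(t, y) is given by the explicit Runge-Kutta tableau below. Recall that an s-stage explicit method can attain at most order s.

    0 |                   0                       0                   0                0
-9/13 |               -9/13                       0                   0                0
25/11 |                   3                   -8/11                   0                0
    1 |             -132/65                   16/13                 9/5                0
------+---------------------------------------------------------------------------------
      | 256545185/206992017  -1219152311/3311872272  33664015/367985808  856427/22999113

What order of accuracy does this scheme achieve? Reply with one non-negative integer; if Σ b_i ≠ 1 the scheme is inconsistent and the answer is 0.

b = (256545185/206992017, -1219152311/3311872272, 33664015/367985808, 856427/22999113)
c = (0, -9/13, 25/11, 1)
Ac = (0, 0, 72/143, 6021/1859)
Σ b_i: 256545185/206992017·1 + (-1219152311/3311872272)·1 + 33664015/367985808·1 + 856427/22999113·1 = 1 ✓
b·c: (-1219152311/3311872272)·(-9/13) + 33664015/367985808·25/11 + 856427/22999113·1 = 1/2 ✓
b·c²: (-1219152311/3311872272)·81/169 + 33664015/367985808·625/121 + 856427/22999113·1 = 1/3 ✓
b·Ac: 33664015/367985808·72/143 + 856427/22999113·6021/1859 = 1/6 ✓
b·c³: (-1219152311/3311872272)·(-729/2197) + 33664015/367985808·15625/1331 + 856427/22999113·1 = 8112441085/6577746318 ≠ 1/4 ⇒ order 3.
b·(c∘Ac): 33664015/367985808·1800/1573 + 856427/22999113·6021/1859 = 14968657/66441882 ≠ 1/8
b·Ac²: 33664015/367985808·(-648/1859) + 856427/22999113·2628441/265837 = 245783599/730860702 ≠ 1/12
b·A²c: 856427/22999113·648/715 = 143736/4259095 ≠ 1/24

3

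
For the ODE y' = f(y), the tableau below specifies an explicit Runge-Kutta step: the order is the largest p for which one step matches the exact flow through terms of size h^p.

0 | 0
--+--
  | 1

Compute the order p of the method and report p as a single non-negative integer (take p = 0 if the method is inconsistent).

b = (1)
c = (0)
Σ b_i: 1·1 = 1 ✓; 1 stage ⇒ order 1.

1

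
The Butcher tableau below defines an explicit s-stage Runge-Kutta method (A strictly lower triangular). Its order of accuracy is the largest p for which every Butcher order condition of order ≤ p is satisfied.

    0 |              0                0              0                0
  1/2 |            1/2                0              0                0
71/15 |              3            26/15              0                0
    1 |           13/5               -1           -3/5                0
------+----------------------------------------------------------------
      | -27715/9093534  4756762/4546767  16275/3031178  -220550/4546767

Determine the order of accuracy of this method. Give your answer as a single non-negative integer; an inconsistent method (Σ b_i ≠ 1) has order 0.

b = (-27715/9093534, 4756762/4546767, 16275/3031178, -220550/4546767)
c = (0, 1/2, 71/15, 1)
Ac = (0, 0, 13/15, -167/50)
Σ b_i: (-27715/9093534)·1 + 4756762/4546767·1 + 16275/3031178·1 + (-220550/4546767)·1 = 1 ✓
b·c: 4756762/4546767·1/2 + 16275/3031178·71/15 + (-220550/4546767)·1 = 1/2 ✓
b·c²: 4756762/4546767·1/4 + 16275/3031178·5041/225 + (-220550/4546767)·1 = 1/3 ✓
b·Ac: 16275/3031178·13/15 + (-220550/4546767)·(-167/50) = 1/6 ✓
b·c³: 4756762/4546767·1/8 + 16275/3031178·357911/3375 + (-220550/4546767)·1 = 177776089/272806020 ≠ 1/4 ⇒ order 3.
b·(c∘Ac): 16275/3031178·923/225 + (-220550/4546767)·(-167/50) = 557855/3031178 ≠ 1/8
b·Ac²: 16275/3031178·13/30 + (-220550/4546767)·(-20539/1500) = 181829783/272806020 ≠ 1/12
b·A²c: (-220550/4546767)·(-13/25) = 114686/4546767 ≠ 1/24

3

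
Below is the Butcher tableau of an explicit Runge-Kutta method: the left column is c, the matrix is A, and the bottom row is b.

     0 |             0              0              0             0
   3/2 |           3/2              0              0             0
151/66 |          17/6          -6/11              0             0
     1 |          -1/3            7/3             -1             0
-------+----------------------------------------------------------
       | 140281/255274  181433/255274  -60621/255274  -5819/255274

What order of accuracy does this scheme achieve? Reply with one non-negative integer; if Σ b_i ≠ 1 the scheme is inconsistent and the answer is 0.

3

b = (140281/255274, 181433/255274, -60621/255274, -5819/255274)
c = (0, 3/2, 151/66, 1)
Ac = (0, 0, -9/11, 40/33)
Σ b_i: 140281/255274·1 + 181433/255274·1 + (-60621/255274)·1 + (-5819/255274)·1 = 1 ✓
b·c: 181433/255274·3/2 + (-60621/255274)·151/66 + (-5819/255274)·1 = 1/2 ✓
b·c²: 181433/255274·9/4 + (-60621/255274)·22801/4356 + (-5819/255274)·1 = 1/3 ✓
b·Ac: (-60621/255274)·(-9/11) + (-5819/255274)·40/33 = 1/6 ✓
b·c³: 181433/255274·27/8 + (-60621/255274)·3442951/287496 + (-5819/255274)·1 = -5913191/12636063 ≠ 1/4 ⇒ order 3.
b·(c∘Ac): (-60621/255274)·(-453/242) + (-5819/255274)·40/33 = 638539/1531644 ≠ 1/8
b·Ac²: (-60621/255274)·(-27/22) + (-5819/255274)·17/1089 = 14712917/50544252 ≠ 1/12
b·A²c: (-5819/255274)·9/11 = -4761/255274 ≠ 1/24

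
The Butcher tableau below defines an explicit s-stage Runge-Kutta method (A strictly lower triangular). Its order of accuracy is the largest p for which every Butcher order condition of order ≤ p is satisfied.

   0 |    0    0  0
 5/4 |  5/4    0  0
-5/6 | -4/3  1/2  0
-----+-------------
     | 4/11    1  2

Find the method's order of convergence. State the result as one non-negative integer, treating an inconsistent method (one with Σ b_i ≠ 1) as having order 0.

b = (4/11, 1, 2)
c = (0, 5/4, -5/6)
Ac = (0, 0, 5/8)
Σ b_i: 4/11·1 + 1·1 + 2·1 = 37/11 ≠ 1 ⇒ order 0.

0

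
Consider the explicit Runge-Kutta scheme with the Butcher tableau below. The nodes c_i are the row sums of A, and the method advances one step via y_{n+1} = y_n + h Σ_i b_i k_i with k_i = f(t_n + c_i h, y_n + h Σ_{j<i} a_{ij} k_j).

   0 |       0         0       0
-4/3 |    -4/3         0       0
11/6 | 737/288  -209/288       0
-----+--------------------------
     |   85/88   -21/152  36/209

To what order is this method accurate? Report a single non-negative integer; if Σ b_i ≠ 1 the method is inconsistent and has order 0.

3

b = (85/88, -21/152, 36/209)
c = (0, -4/3, 11/6)
Ac = (0, 0, 209/216)
Σ b_i: 85/88·1 + (-21/152)·1 + 36/209·1 = 1 ✓
b·c: (-21/152)·(-4/3) + 36/209·11/6 = 1/2 ✓
b·c²: (-21/152)·16/9 + 36/209·121/36 = 1/3 ✓
b·Ac: 36/209·209/216 = 1/6 ✓; 3 stages ⇒ order 3.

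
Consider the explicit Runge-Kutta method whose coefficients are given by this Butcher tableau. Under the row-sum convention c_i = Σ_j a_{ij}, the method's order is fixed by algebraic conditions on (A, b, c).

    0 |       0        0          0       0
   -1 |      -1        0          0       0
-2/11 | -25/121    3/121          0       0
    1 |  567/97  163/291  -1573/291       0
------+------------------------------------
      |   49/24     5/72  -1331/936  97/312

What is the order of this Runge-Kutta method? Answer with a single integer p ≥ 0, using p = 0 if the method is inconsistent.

b = (49/24, 5/72, -1331/936, 97/312)
c = (0, -1, -2/11, 1)
Ac = (0, 0, -3/121, 41/97)
Σ b_i: 49/24·1 + 5/72·1 + (-1331/936)·1 + 97/312·1 = 1 ✓
b·c: 5/72·(-1) + (-1331/936)·(-2/11) + 97/312·1 = 1/2 ✓
b·c²: 5/72·1 + (-1331/936)·4/121 + 97/312·1 = 1/3 ✓
b·Ac: (-1331/936)·(-3/121) + 97/312·41/97 = 1/6 ✓
b·c³: 5/72·(-1) + (-1331/936)·(-8/1331) + 97/312·1 = 1/4 ✓
b·(c∘Ac): (-1331/936)·6/1331 + 97/312·41/97 = 1/8 ✓
b·Ac²: (-1331/936)·3/121 + 97/312·37/97 = 1/12 ✓
b·A²c: 97/312·13/97 = 1/24 ✓; 4 stages ⇒ order 4.

4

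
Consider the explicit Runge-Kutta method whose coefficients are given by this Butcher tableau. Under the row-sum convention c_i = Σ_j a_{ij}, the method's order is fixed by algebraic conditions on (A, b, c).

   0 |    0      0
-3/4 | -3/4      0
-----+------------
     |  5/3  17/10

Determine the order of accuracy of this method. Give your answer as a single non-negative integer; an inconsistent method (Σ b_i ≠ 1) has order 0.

b = (5/3, 17/10)
c = (0, -3/4)
Σ b_i: 5/3·1 + 17/10·1 = 101/30 ≠ 1 ⇒ order 0.

0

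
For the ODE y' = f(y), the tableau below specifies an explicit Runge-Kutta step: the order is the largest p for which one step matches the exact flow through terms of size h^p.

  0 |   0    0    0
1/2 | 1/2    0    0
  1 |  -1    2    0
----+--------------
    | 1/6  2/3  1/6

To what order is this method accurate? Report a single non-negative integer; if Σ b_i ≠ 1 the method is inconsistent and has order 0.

b = (1/6, 2/3, 1/6)
c = (0, 1/2, 1)
Ac = (0, 0, 1)
Σ b_i: 1/6·1 + 2/3·1 + 1/6·1 = 1 ✓
b·c: 2/3·1/2 + 1/6·1 = 1/2 ✓
b·c²: 2/3·1/4 + 1/6·1 = 1/3 ✓
b·Ac: 1/6·1 = 1/6 ✓; 3 stages ⇒ order 3.

3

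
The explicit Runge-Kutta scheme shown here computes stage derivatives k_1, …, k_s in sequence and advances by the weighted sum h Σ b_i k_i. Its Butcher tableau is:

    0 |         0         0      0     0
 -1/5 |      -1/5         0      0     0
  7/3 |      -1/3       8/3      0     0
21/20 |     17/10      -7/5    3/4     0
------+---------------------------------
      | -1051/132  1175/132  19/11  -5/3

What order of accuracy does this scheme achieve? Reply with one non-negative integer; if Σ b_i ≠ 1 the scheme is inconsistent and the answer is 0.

b = (-1051/132, 1175/132, 19/11, -5/3)
c = (0, -1/5, 7/3, 21/20)
Ac = (0, 0, -8/15, 203/100)
Σ b_i: (-1051/132)·1 + 1175/132·1 + 19/11·1 + (-5/3)·1 = 1 ✓
b·c: 1175/132·(-1/5) + 19/11·7/3 + (-5/3)·21/20 = 1/2 ✓
b·c²: 1175/132·1/25 + 19/11·49/9 + (-5/3)·441/400 = 62747/7920 ≠ 1/3 ⇒ order 2.
b·Ac: 19/11·(-8/15) + (-5/3)·203/100 = -947/220 ≠ 1/6

2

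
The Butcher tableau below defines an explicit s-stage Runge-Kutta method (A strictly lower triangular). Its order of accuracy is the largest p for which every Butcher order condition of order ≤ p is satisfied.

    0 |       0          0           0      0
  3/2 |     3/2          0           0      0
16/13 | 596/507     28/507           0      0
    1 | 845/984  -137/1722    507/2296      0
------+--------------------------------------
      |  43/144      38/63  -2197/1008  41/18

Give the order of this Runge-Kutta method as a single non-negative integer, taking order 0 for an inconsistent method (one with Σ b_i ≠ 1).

b = (43/144, 38/63, -2197/1008, 41/18)
c = (0, 3/2, 16/13, 1)
Ac = (0, 0, 14/169, 25/164)
Σ b_i: 43/144·1 + 38/63·1 + (-2197/1008)·1 + 41/18·1 = 1 ✓
b·c: 38/63·3/2 + (-2197/1008)·16/13 + 41/18·1 = 1/2 ✓
b·c²: 38/63·9/4 + (-2197/1008)·256/169 + 41/18·1 = 1/3 ✓
b·Ac: (-2197/1008)·14/169 + 41/18·25/164 = 1/6 ✓
b·c³: 38/63·27/8 + (-2197/1008)·4096/2197 + 41/18·1 = 1/4 ✓
b·(c∘Ac): (-2197/1008)·224/2197 + 41/18·25/164 = 1/8 ✓
b·Ac²: (-2197/1008)·21/169 + 41/18·51/328 = 1/12 ✓
b·A²c: 41/18·3/164 = 1/24 ✓; 4 stages ⇒ order 4.

4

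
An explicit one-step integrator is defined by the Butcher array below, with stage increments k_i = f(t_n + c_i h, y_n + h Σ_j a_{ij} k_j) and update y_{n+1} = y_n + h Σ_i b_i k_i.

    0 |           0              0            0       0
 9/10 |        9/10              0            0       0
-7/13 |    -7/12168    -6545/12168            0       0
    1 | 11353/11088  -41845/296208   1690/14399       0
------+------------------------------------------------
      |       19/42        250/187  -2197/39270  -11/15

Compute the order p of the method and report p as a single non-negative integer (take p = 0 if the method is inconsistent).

4

b = (19/42, 250/187, -2197/39270, -11/15)
c = (0, 9/10, -7/13, 1)
Ac = (0, 0, -1309/2704, -67/352)
Σ b_i: 19/42·1 + 250/187·1 + (-2197/39270)·1 + (-11/15)·1 = 1 ✓
b·c: 250/187·9/10 + (-2197/39270)·(-7/13) + (-11/15)·1 = 1/2 ✓
b·c²: 250/187·81/100 + (-2197/39270)·49/169 + (-11/15)·1 = 1/3 ✓
b·Ac: (-2197/39270)·(-1309/2704) + (-11/15)·(-67/352) = 1/6 ✓
b·c³: 250/187·729/1000 + (-2197/39270)·(-343/2197) + (-11/15)·1 = 1/4 ✓
b·(c∘Ac): (-2197/39270)·9163/35152 + (-11/15)·(-67/352) = 1/8 ✓
b·Ac²: (-2197/39270)·(-11781/27040) + (-11/15)·(-283/3520) = 1/12 ✓
b·A²c: (-11/15)·(-5/88) = 1/24 ✓; 4 stages ⇒ order 4.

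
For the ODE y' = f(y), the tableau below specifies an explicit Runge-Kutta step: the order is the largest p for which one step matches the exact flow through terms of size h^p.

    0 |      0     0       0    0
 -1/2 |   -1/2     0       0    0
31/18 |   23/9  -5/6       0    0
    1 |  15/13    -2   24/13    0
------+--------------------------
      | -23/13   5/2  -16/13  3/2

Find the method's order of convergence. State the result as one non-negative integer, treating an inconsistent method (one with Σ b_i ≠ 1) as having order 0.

b = (-23/13, 5/2, -16/13, 3/2)
c = (0, -1/2, 31/18, 1)
Ac = (0, 0, 5/12, 163/39)
Σ b_i: (-23/13)·1 + 5/2·1 + (-16/13)·1 + 3/2·1 = 1 ✓
b·c: 5/2·(-1/2) + (-16/13)·31/18 + 3/2·1 = -875/468 ≠ 1/2 ⇒ order 1.

1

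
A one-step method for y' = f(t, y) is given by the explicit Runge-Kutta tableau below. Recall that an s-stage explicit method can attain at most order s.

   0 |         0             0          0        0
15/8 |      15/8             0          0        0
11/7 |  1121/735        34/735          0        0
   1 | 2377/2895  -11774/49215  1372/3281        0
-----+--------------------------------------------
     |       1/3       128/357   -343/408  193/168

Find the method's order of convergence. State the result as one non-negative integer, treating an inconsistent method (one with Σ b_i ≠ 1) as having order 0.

b = (1/3, 128/357, -343/408, 193/168)
c = (0, 15/8, 11/7, 1)
Ac = (0, 0, 17/196, 161/772)
Σ b_i: 1/3·1 + 128/357·1 + (-343/408)·1 + 193/168·1 = 1 ✓
b·c: 128/357·15/8 + (-343/408)·11/7 + 193/168·1 = 1/2 ✓
b·c²: 128/357·225/64 + (-343/408)·121/49 + 193/168·1 = 1/3 ✓
b·Ac: (-343/408)·17/196 + 193/168·161/772 = 1/6 ✓
b·c³: 128/357·3375/512 + (-343/408)·1331/343 + 193/168·1 = 1/4 ✓
b·(c∘Ac): (-343/408)·187/1372 + 193/168·161/772 = 1/8 ✓
b·Ac²: (-343/408)·255/1568 + 193/168·1183/6176 = 1/12 ✓
b·A²c: 193/168·7/193 = 1/24 ✓; 4 stages ⇒ order 4.

4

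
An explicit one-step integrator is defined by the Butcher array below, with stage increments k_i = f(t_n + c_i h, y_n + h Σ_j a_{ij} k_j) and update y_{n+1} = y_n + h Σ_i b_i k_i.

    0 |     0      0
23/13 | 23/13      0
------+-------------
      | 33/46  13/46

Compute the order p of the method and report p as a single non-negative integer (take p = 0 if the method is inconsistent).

2

b = (33/46, 13/46)
c = (0, 23/13)
Σ b_i: 33/46·1 + 13/46·1 = 1 ✓
b·c: 13/46·23/13 = 1/2 ✓; 2 stages ⇒ order 2.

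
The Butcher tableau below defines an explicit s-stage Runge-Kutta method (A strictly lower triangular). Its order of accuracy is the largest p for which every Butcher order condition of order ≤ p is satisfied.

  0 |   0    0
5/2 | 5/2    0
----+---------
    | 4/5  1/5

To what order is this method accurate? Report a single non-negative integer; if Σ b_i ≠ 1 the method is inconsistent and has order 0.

2

b = (4/5, 1/5)
c = (0, 5/2)
Σ b_i: 4/5·1 + 1/5·1 = 1 ✓
b·c: 1/5·5/2 = 1/2 ✓; 2 stages ⇒ order 2.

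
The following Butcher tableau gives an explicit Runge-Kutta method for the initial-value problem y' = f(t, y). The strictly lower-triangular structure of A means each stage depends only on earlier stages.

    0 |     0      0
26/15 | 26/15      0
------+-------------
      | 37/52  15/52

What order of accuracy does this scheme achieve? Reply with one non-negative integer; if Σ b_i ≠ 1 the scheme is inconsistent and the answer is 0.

b = (37/52, 15/52)
c = (0, 26/15)
Σ b_i: 37/52·1 + 15/52·1 = 1 ✓
b·c: 15/52·26/15 = 1/2 ✓; 2 stages ⇒ order 2.

2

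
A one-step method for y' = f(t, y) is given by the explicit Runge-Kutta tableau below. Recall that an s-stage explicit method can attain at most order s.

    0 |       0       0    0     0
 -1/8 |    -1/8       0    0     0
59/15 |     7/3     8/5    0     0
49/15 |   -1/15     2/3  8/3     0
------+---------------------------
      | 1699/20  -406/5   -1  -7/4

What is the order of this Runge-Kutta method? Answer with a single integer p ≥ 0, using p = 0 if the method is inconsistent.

b = (1699/20, -406/5, -1, -7/4)
c = (0, -1/8, 59/15, 49/15)
Ac = (0, 0, -1/5, 1873/180)
Σ b_i: 1699/20·1 + (-406/5)·1 + (-1)·1 + (-7/4)·1 = 1 ✓
b·c: (-406/5)·(-1/8) + (-1)·59/15 + (-7/4)·49/15 = 1/2 ✓
b·c²: (-406/5)·1/64 + (-1)·3481/225 + (-7/4)·2401/225 = -254983/7200 ≠ 1/3 ⇒ order 2.
b·Ac: (-1)·(-1/5) + (-7/4)·1873/180 = -12967/720 ≠ 1/6

2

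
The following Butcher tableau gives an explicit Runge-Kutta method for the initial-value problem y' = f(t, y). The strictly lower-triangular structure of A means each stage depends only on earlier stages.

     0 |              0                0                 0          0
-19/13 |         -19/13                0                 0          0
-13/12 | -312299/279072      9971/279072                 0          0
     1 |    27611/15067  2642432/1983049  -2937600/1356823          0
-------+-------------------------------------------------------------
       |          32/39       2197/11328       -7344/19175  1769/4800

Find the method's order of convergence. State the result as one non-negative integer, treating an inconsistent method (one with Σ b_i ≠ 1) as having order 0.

b = (32/39, 2197/11328, -7344/19175, 1769/4800)
c = (0, -19/13, -13/12, 1)
Ac = (0, 0, -767/14688, 704/1769)
Σ b_i: 32/39·1 + 2197/11328·1 + (-7344/19175)·1 + 1769/4800·1 = 1 ✓
b·c: 2197/11328·(-19/13) + (-7344/19175)·(-13/12) + 1769/4800·1 = 1/2 ✓
b·c²: 2197/11328·361/169 + (-7344/19175)·169/144 + 1769/4800·1 = 1/3 ✓
b·Ac: (-7344/19175)·(-767/14688) + 1769/4800·704/1769 = 1/6 ✓
b·c³: 2197/11328·(-6859/2197) + (-7344/19175)·(-2197/1728) + 1769/4800·1 = 1/4 ✓
b·(c∘Ac): (-7344/19175)·9971/176256 + 1769/4800·704/1769 = 1/8 ✓
b·Ac²: (-7344/19175)·1121/14688 + 1769/4800·7024/22997 = 1/12 ✓
b·A²c: 1769/4800·200/1769 = 1/24 ✓; 4 stages ⇒ order 4.

4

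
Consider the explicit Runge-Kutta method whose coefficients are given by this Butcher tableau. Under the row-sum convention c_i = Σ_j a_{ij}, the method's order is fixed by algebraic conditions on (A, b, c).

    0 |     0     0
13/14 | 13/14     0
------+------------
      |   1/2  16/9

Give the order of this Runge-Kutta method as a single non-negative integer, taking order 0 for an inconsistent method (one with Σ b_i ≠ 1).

b = (1/2, 16/9)
c = (0, 13/14)
Σ b_i: 1/2·1 + 16/9·1 = 41/18 ≠ 1 ⇒ order 0.

0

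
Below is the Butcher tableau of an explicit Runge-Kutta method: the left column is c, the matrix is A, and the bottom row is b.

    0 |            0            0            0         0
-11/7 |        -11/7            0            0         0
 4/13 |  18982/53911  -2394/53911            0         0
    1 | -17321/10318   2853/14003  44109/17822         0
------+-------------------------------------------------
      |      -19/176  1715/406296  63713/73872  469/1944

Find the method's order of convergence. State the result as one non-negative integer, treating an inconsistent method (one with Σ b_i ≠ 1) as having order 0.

b = (-19/176, 1715/406296, 63713/73872, 469/1944)
c = (0, -11/7, 4/13, 1)
Ac = (0, 0, 342/4901, 207/469)
Σ b_i: (-19/176)·1 + 1715/406296·1 + 63713/73872·1 + 469/1944·1 = 1 ✓
b·c: 1715/406296·(-11/7) + 63713/73872·4/13 + 469/1944·1 = 1/2 ✓
b·c²: 1715/406296·121/49 + 63713/73872·16/169 + 469/1944·1 = 1/3 ✓
b·Ac: 63713/73872·342/4901 + 469/1944·207/469 = 1/6 ✓
b·c³: 1715/406296·(-1331/343) + 63713/73872·64/2197 + 469/1944·1 = 1/4 ✓
b·(c∘Ac): 63713/73872·1368/63713 + 469/1944·207/469 = 1/8 ✓
b·Ac²: 63713/73872·(-3762/34307) + 469/1944·2421/3283 = 1/12 ✓
b·A²c: 469/1944·81/469 = 1/24 ✓; 4 stages ⇒ order 4.

4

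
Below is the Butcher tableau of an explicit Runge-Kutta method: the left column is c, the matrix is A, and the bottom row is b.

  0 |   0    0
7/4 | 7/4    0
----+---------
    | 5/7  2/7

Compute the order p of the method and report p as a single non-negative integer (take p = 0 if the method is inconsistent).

2

b = (5/7, 2/7)
c = (0, 7/4)
Σ b_i: 5/7·1 + 2/7·1 = 1 ✓
b·c: 2/7·7/4 = 1/2 ✓; 2 stages ⇒ order 2.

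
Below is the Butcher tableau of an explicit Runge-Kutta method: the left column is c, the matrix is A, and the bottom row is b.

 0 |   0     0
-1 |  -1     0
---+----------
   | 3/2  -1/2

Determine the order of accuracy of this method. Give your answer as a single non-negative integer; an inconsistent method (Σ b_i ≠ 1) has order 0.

b = (3/2, -1/2)
c = (0, -1)
Σ b_i: 3/2·1 + (-1/2)·1 = 1 ✓
b·c: (-1/2)·(-1) = 1/2 ✓; 2 stages ⇒ order 2.

2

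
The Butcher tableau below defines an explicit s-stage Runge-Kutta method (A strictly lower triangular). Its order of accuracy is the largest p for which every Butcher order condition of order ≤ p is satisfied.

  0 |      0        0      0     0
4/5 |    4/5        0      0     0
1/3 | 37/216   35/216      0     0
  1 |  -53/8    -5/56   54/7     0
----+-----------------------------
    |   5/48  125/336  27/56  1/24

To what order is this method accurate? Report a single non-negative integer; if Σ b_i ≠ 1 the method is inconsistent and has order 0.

b = (5/48, 125/336, 27/56, 1/24)
c = (0, 4/5, 1/3, 1)
Ac = (0, 0, 7/54, 5/2)
Σ b_i: 5/48·1 + 125/336·1 + 27/56·1 + 1/24·1 = 1 ✓
b·c: 125/336·4/5 + 27/56·1/3 + 1/24·1 = 1/2 ✓
b·c²: 125/336·16/25 + 27/56·1/9 + 1/24·1 = 1/3 ✓
b·Ac: 27/56·7/54 + 1/24·5/2 = 1/6 ✓
b·c³: 125/336·64/125 + 27/56·1/27 + 1/24·1 = 1/4 ✓
b·(c∘Ac): 27/56·7/162 + 1/24·5/2 = 1/8 ✓
b·Ac²: 27/56·14/135 + 1/24·4/5 = 1/12 ✓
b·A²c: 1/24·1 = 1/24 ✓; 4 stages ⇒ order 4.

4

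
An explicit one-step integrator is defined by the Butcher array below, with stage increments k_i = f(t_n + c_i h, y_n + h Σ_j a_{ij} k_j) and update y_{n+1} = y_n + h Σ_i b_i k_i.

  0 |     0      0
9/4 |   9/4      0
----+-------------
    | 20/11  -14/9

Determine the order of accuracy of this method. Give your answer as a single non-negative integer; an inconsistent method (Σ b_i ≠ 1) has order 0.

0

b = (20/11, -14/9)
c = (0, 9/4)
Σ b_i: 20/11·1 + (-14/9)·1 = 26/99 ≠ 1 ⇒ order 0.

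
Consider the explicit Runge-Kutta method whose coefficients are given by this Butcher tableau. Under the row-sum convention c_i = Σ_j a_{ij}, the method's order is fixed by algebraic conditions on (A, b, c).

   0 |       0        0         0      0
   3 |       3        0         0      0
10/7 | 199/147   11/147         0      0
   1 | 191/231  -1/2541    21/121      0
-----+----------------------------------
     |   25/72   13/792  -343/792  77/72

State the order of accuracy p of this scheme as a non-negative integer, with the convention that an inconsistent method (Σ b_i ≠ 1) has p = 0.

4

b = (25/72, 13/792, -343/792, 77/72)
c = (0, 3, 10/7, 1)
Ac = (0, 0, 11/49, 19/77)
Σ b_i: 25/72·1 + 13/792·1 + (-343/792)·1 + 77/72·1 = 1 ✓
b·c: 13/792·3 + (-343/792)·10/7 + 77/72·1 = 1/2 ✓
b·c²: 13/792·9 + (-343/792)·100/49 + 77/72·1 = 1/3 ✓
b·Ac: (-343/792)·11/49 + 77/72·19/77 = 1/6 ✓
b·c³: 13/792·27 + (-343/792)·1000/343 + 77/72·1 = 1/4 ✓
b·(c∘Ac): (-343/792)·110/343 + 77/72·19/77 = 1/8 ✓
b·Ac²: (-343/792)·33/49 + 77/72·27/77 = 1/12 ✓
b·A²c: 77/72·3/77 = 1/24 ✓; 4 stages ⇒ order 4.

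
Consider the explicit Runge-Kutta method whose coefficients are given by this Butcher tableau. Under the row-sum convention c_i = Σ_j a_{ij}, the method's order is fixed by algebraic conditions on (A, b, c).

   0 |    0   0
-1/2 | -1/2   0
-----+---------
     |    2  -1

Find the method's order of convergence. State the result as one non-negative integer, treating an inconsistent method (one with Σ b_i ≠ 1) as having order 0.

b = (2, -1)
c = (0, -1/2)
Σ b_i: 2·1 + (-1)·1 = 1 ✓
b·c: (-1)·(-1/2) = 1/2 ✓; 2 stages ⇒ order 2.

2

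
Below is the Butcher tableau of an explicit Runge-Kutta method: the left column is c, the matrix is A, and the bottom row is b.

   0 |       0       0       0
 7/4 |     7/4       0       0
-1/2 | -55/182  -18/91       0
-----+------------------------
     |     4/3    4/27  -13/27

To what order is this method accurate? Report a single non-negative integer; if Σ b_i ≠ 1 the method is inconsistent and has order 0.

3

b = (4/3, 4/27, -13/27)
c = (0, 7/4, -1/2)
Ac = (0, 0, -9/26)
Σ b_i: 4/3·1 + 4/27·1 + (-13/27)·1 = 1 ✓
b·c: 4/27·7/4 + (-13/27)·(-1/2) = 1/2 ✓
b·c²: 4/27·49/16 + (-13/27)·1/4 = 1/3 ✓
b·Ac: (-13/27)·(-9/26) = 1/6 ✓; 3 stages ⇒ order 3.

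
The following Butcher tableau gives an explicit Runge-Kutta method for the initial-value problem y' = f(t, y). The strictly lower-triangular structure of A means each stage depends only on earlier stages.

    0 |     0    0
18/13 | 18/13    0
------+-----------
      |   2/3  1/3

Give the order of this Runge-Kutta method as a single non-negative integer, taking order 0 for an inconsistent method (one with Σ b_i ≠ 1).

b = (2/3, 1/3)
c = (0, 18/13)
Σ b_i: 2/3·1 + 1/3·1 = 1 ✓
b·c: 1/3·18/13 = 6/13 ≠ 1/2 ⇒ order 1.

1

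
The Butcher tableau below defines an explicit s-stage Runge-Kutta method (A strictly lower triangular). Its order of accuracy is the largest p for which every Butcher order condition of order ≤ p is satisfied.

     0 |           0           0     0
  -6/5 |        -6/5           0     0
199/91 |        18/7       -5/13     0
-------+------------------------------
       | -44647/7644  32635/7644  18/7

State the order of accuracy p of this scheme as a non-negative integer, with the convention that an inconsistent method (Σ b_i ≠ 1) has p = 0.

2

b = (-44647/7644, 32635/7644, 18/7)
c = (0, -6/5, 199/91)
Ac = (0, 0, 6/13)
Σ b_i: (-44647/7644)·1 + 32635/7644·1 + 18/7·1 = 1 ✓
b·c: 32635/7644·(-6/5) + 18/7·199/91 = 1/2 ✓
b·c²: 32635/7644·36/25 + 18/7·39601/8281 = 5345961/289835 ≠ 1/3 ⇒ order 2.
b·Ac: 18/7·6/13 = 108/91 ≠ 1/6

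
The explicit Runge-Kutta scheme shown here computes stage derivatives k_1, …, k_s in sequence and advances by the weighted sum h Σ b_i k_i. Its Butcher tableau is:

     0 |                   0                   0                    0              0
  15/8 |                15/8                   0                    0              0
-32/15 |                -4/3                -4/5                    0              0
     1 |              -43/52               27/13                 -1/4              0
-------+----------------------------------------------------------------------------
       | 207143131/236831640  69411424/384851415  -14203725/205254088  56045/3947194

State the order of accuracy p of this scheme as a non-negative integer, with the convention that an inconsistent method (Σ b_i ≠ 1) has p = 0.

b = (207143131/236831640, 69411424/384851415, -14203725/205254088, 56045/3947194)
c = (0, 15/8, -32/15, 1)
Ac = (0, 0, -3/2, 6907/1560)
Σ b_i: 207143131/236831640·1 + 69411424/384851415·1 + (-14203725/205254088)·1 + 56045/3947194·1 = 1 ✓
b·c: 69411424/384851415·15/8 + (-14203725/205254088)·(-32/15) + 56045/3947194·1 = 1/2 ✓
b·c²: 69411424/384851415·225/64 + (-14203725/205254088)·1024/225 + 56045/3947194·1 = 1/3 ✓
b·Ac: (-14203725/205254088)·(-3/2) + 56045/3947194·6907/1560 = 1/6 ✓
b·c³: 69411424/384851415·3375/512 + (-14203725/205254088)·(-32768/3375) + 56045/3947194·1 = 2664300251/1420989840 ≠ 1/4 ⇒ order 3.
b·(c∘Ac): (-14203725/205254088)·16/5 + 56045/3947194·6907/1560 = -195290957/1231524528 ≠ 1/8
b·Ac²: (-14203725/205254088)·(-45/16) + 56045/3947194·1153883/187200 = 400927093/1420989840 ≠ 1/12
b·A²c: 56045/3947194·3/8 = 168135/31577552 ≠ 1/24

3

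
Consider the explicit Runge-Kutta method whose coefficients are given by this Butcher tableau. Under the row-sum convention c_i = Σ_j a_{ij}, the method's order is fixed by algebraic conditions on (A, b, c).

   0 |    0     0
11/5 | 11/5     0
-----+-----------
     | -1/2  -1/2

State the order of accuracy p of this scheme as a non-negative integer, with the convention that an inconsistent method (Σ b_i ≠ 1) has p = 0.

0

b = (-1/2, -1/2)
c = (0, 11/5)
Σ b_i: (-1/2)·1 + (-1/2)·1 = -1 ≠ 1 ⇒ order 0.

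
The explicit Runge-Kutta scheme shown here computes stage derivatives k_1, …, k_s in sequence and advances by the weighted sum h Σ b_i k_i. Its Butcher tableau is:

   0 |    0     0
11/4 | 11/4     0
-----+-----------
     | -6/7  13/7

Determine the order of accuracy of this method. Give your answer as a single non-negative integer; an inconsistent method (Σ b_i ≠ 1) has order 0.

1

b = (-6/7, 13/7)
c = (0, 11/4)
Σ b_i: (-6/7)·1 + 13/7·1 = 1 ✓
b·c: 13/7·11/4 = 143/28 ≠ 1/2 ⇒ order 1.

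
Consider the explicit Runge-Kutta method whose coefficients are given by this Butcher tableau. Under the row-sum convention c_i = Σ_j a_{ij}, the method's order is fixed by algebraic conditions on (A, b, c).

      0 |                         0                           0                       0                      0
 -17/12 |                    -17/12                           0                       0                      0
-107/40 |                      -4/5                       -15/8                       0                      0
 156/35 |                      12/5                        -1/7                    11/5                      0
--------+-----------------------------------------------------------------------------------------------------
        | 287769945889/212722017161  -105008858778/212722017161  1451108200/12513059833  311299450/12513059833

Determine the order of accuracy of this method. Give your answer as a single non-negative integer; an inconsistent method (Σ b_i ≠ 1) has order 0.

3

b = (287769945889/212722017161, -105008858778/212722017161, 1451108200/12513059833, 311299450/12513059833)
c = (0, -17/12, -107/40, 156/35)
Ac = (0, 0, 85/32, -23867/4200)
Σ b_i: 287769945889/212722017161·1 + (-105008858778/212722017161)·1 + 1451108200/12513059833·1 + 311299450/12513059833·1 = 1 ✓
b·c: (-105008858778/212722017161)·(-17/12) + 1451108200/12513059833·(-107/40) + 311299450/12513059833·156/35 = 1/2 ✓
b·c²: (-105008858778/212722017161)·289/144 + 1451108200/12513059833·11449/1600 + 311299450/12513059833·24336/1225 = 1/3 ✓
b·Ac: 1451108200/12513059833·85/32 + 311299450/12513059833·(-23867/4200) = 1/6 ✓
b·c³: (-105008858778/212722017161)·(-4913/1728) + 1451108200/12513059833·(-1225043/64000) + 311299450/12513059833·3796416/42875 = 349786465120073/252263286233280 ≠ 1/4 ⇒ order 3.
b·(c∘Ac): 1451108200/12513059833·(-1819/256) + 311299450/12513059833·(-310271/12250) = -2911275627867/2002089573280 ≠ 1/8
b·Ac²: 1451108200/12513059833·(-1445/384) + 311299450/12513059833·7789657/504000 = -934861302211/18018806159520 ≠ 1/12
b·A²c: 311299450/12513059833·187/32 = 29106498575/200208957328 ≠ 1/24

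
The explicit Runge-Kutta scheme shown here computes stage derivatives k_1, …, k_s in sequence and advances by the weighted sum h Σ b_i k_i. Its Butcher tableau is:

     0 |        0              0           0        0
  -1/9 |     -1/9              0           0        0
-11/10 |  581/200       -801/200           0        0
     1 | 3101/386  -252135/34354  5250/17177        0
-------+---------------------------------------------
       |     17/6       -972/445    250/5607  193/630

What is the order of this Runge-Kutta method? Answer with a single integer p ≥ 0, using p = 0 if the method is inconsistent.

4

b = (17/6, -972/445, 250/5607, 193/630)
c = (0, -1/9, -11/10, 1)
Ac = (0, 0, 89/200, 185/386)
Σ b_i: 17/6·1 + (-972/445)·1 + 250/5607·1 + 193/630·1 = 1 ✓
b·c: (-972/445)·(-1/9) + 250/5607·(-11/10) + 193/630·1 = 1/2 ✓
b·c²: (-972/445)·1/81 + 250/5607·121/100 + 193/630·1 = 1/3 ✓
b·Ac: 250/5607·89/200 + 193/630·185/386 = 1/6 ✓
b·c³: (-972/445)·(-1/729) + 250/5607·(-1331/1000) + 193/630·1 = 1/4 ✓
b·(c∘Ac): 250/5607·(-979/2000) + 193/630·185/386 = 1/8 ✓
b·Ac²: 250/5607·(-89/1800) + 193/630·485/1737 = 1/12 ✓
b·A²c: 193/630·105/772 = 1/24 ✓; 4 stages ⇒ order 4.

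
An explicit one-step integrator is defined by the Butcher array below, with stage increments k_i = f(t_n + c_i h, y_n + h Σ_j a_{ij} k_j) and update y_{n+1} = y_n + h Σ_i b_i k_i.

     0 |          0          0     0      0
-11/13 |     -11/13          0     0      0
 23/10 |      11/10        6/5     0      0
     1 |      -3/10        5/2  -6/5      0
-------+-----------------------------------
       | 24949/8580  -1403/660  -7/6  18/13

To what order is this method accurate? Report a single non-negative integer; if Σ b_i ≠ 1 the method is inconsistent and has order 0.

2

b = (24949/8580, -1403/660, -7/6, 18/13)
c = (0, -11/13, 23/10, 1)
Ac = (0, 0, -66/65, -3169/650)
Σ b_i: 24949/8580·1 + (-1403/660)·1 + (-7/6)·1 + 18/13·1 = 1 ✓
b·c: (-1403/660)·(-11/13) + (-7/6)·23/10 + 18/13·1 = 1/2 ✓
b·c²: (-1403/660)·121/169 + (-7/6)·529/100 + 18/13·1 = -639737/101400 ≠ 1/3 ⇒ order 2.
b·Ac: (-7/6)·(-66/65) + 18/13·(-3169/650) = -23516/4225 ≠ 1/6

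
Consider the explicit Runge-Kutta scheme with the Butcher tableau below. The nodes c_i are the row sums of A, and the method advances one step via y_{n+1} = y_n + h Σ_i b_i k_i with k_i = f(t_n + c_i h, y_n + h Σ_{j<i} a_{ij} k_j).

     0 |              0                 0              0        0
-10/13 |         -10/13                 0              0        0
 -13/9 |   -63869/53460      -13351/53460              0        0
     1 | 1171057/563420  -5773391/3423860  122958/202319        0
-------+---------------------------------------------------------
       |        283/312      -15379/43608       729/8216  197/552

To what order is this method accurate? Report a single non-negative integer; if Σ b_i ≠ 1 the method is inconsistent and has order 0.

4

b = (283/312, -15379/43608, 729/8216, 197/552)
c = (0, -10/13, -13/9, 1)
Ac = (0, 0, 1027/5346, 1817/4334)
Σ b_i: 283/312·1 + (-15379/43608)·1 + 729/8216·1 + 197/552·1 = 1 ✓
b·c: (-15379/43608)·(-10/13) + 729/8216·(-13/9) + 197/552·1 = 1/2 ✓
b·c²: (-15379/43608)·100/169 + 729/8216·169/81 + 197/552·1 = 1/3 ✓
b·Ac: 729/8216·1027/5346 + 197/552·1817/4334 = 1/6 ✓
b·c³: (-15379/43608)·(-1000/2197) + 729/8216·(-2197/729) + 197/552·1 = 1/4 ✓
b·(c∘Ac): 729/8216·(-13351/48114) + 197/552·1817/4334 = 1/8 ✓
b·Ac²: 729/8216·(-395/2673) + 197/552·7613/28171 = 1/12 ✓
b·A²c: 197/552·23/197 = 1/24 ✓; 4 stages ⇒ order 4.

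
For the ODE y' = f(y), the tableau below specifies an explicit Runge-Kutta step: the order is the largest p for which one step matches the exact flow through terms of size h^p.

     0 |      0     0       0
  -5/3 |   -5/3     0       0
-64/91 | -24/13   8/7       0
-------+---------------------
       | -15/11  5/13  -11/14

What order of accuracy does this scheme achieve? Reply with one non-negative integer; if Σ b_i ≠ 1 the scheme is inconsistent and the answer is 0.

0

b = (-15/11, 5/13, -11/14)
c = (0, -5/3, -64/91)
Ac = (0, 0, -40/21)
Σ b_i: (-15/11)·1 + 5/13·1 + (-11/14)·1 = -3533/2002 ≠ 1 ⇒ order 0.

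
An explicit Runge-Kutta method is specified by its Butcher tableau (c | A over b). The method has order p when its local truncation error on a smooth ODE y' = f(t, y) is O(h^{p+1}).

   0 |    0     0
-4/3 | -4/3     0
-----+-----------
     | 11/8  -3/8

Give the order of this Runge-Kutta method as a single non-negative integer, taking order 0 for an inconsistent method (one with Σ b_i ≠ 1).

b = (11/8, -3/8)
c = (0, -4/3)
Σ b_i: 11/8·1 + (-3/8)·1 = 1 ✓
b·c: (-3/8)·(-4/3) = 1/2 ✓; 2 stages ⇒ order 2.

2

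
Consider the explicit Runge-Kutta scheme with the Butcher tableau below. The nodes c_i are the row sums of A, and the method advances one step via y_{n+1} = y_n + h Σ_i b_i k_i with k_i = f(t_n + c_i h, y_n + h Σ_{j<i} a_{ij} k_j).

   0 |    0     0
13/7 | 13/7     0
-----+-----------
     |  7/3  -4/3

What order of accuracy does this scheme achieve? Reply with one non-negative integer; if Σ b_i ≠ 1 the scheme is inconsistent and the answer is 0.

1

b = (7/3, -4/3)
c = (0, 13/7)
Σ b_i: 7/3·1 + (-4/3)·1 = 1 ✓
b·c: (-4/3)·13/7 = -52/21 ≠ 1/2 ⇒ order 1.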